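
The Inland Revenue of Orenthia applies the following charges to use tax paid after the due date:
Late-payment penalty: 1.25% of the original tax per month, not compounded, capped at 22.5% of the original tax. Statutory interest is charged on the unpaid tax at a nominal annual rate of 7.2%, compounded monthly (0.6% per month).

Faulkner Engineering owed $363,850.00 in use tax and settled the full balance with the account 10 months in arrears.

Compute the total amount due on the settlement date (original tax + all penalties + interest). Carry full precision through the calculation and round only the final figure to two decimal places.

Penalty: 10 × 1.25% × $363,850.00 = $45,481.25 (below the 22.5% cap of $81,866.25)
Interest: $363,850.00 × ((1 + 0.006)^10 − 1) = $363,850.00 × 0.0616462… = $22,429.9677…
Total = $363,850.00 + $45,481.2500 + $22,429.9677… = $431,761.22

$431,761.22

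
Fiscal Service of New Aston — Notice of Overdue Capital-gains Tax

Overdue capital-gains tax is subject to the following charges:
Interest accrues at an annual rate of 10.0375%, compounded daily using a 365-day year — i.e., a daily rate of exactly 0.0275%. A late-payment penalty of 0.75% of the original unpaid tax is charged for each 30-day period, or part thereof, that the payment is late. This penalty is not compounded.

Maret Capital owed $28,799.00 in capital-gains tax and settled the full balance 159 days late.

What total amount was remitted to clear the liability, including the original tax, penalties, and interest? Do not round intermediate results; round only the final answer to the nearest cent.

Penalty periods: ⌈159/30⌉ = 6; penalty = 6 × 0.75% × $28,799.00 = $1,295.96…
Interest: $28,799.00 × ((1 + 0.000275)^159 − 1) = $28,799.00 × 0.04468874… = $1,286.9912…
Total = $28,799.00 + $1,295.9550 + $1,286.9912… = $31,381.95

$31,381.95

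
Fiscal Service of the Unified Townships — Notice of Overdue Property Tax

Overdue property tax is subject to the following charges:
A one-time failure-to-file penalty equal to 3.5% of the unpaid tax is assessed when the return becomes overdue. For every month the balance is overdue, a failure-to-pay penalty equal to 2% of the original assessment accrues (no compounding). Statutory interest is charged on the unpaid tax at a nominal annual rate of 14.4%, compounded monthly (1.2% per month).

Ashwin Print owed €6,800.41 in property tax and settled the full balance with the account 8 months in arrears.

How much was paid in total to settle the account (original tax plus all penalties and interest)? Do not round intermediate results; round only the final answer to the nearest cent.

€8,807.42

Failure-to-file penalty: 3.5% × €6,800.41 = €238.01…
Failure-to-pay penalty = 2% × €6,800.41 × 8 mo = €1,088.07…
Interest: €6,800.41 × ((1 + 0.012)^8 − 1) = €6,800.41 × 0.1001302… = €680.9266…
Total = €6,800.41 + €1,326.0800… + €680.9266… = €8,807.42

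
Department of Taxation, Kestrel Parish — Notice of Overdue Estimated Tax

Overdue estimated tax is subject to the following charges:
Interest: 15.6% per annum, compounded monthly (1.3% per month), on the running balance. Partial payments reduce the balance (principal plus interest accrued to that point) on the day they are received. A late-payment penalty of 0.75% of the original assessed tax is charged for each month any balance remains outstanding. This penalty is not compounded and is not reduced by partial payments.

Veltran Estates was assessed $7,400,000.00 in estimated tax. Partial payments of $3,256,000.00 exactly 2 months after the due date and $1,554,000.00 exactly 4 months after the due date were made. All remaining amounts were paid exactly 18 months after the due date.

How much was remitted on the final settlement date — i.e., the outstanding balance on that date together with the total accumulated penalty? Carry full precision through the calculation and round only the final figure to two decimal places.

Balance at month 2: $7,400,000.0000 × (1 + 0.013)^2 = $7,593,650.6000
After $3,256,000.00 payment: $7,593,650.6000 − $3,256,000.00 = $4,337,650.6000
Balance at month 4: $4,337,650.6000 × (1 + 0.013)^2 = $4,451,162.5786…
After $1,554,000.00 payment: $4,451,162.5786… − $1,554,000.00 = $2,897,162.5786…
Balance at month 18: $2,897,162.5786… × (1 + 0.013)^14 = $3,471,403.5400…
Penalty: 18 × 0.75% × $7,400,000.00 = $999,000.00
Final settlement = outstanding balance + penalty = $3,471,403.5400… + $999,000.00 = $4,470,403.54

$4,470,403.54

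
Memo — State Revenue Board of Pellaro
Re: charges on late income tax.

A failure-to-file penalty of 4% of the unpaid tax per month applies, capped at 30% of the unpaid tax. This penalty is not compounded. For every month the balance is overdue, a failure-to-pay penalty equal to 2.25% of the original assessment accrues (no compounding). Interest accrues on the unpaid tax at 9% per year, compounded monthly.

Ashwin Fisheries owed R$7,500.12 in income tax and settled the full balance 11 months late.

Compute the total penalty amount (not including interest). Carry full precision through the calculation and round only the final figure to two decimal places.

R$4,106.32

Failure-to-file: 11 × 4% × R$7,500.12 = R$3,300.05…, capped at 30% × R$7,500.12 = R$2,250.04…
Failure-to-pay penalty = 2.25% × R$7,500.12 × 11 mo = R$1,856.28…
Total penalty = R$2,250.04… + R$1,856.28… = R$4,106.32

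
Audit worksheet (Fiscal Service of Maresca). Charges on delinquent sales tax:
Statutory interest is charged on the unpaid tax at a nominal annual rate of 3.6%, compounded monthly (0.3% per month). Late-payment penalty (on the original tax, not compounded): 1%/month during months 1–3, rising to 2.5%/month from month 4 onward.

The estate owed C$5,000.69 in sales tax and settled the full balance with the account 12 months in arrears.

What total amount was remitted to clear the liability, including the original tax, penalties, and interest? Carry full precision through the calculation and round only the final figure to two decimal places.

Penalty, months 1–3: 3 × 1% × C$5,000.69 = C$150.02…
Penalty, months 4–12: 9 × 2.5% × C$5,000.69 = C$1,125.16…
Interest: C$5,000.69 × ((1 + 0.003)^12 − 1) = C$5,000.69 × 0.0366000… = C$183.0252…
Total = C$5,000.69 + C$1,275.1760… + C$183.0252… = C$6,458.89

C$6,458.89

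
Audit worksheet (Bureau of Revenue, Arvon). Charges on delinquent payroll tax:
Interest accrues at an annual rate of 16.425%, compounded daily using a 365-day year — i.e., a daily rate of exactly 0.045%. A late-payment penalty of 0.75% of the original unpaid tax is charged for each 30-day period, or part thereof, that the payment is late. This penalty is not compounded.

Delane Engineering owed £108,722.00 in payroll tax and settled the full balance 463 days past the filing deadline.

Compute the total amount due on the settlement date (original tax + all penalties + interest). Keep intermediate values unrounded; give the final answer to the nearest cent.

Penalty periods: ⌈463/30⌉ = 16; penalty = 16 × 0.75% × £108,722.00 = £13,046.64
Interest: £108,722.00 × ((1 + 0.00045)^463 − 1) = £108,722.00 × 0.23158645… = £25,178.5421…
Total = £108,722.00 + £13,046.6400 + £25,178.5421… = £146,947.18

£146,947.18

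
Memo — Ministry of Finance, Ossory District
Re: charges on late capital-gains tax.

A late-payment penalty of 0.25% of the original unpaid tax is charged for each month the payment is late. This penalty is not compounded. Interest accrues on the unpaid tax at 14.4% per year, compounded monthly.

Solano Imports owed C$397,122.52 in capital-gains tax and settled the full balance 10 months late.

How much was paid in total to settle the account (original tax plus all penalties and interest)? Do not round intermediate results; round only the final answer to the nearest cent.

Late-payment penalty: 10 × 0.25% × C$397,122.52 = C$9,928.06…
Interest (14.4%/yr ÷ 12 = 1.2%/month): C$397,122.52 × ((1 + 0.012)^10 − 1) = C$50,312.1581…
Total = C$397,122.52 + C$9,928.0630 + C$50,312.1581… = C$457,362.74

C$457,362.74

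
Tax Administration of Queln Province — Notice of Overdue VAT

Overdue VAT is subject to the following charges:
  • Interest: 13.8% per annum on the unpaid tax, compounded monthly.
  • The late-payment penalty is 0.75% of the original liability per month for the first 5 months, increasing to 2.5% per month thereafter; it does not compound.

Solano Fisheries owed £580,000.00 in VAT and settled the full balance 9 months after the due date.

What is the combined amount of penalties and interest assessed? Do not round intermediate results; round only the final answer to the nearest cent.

Penalty, months 1–5: 5 × 0.75% × £580,000.00 = £21,750.00
Penalty, months 6–9: 4 × 2.5% × £580,000.00 = £58,000.00
Interest (13.8%/yr ÷ 12 = 1.15%/month): £580,000.00 × ((1 + 0.0115)^9 − 1) = £62,866.7700…
Penalties + interest = £79,750.0000 + £62,866.7700… = £142,616.77

£142,616.77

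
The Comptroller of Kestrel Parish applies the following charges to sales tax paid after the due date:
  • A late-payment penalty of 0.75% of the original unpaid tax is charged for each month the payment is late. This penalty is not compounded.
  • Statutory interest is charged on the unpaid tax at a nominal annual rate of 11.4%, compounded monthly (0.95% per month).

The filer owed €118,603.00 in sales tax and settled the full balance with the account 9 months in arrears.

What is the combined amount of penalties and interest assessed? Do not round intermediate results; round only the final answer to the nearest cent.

€18,540.26

Late-payment penalty: 9 × 0.75% × €118,603.00 = €8,005.70…
Interest: €118,603.00 × ((1 + 0.0095)^9 − 1) = €118,603.00 × 0.0888221… = €10,534.5623…
Penalties + interest = €8,005.7025 + €10,534.5623… = €18,540.26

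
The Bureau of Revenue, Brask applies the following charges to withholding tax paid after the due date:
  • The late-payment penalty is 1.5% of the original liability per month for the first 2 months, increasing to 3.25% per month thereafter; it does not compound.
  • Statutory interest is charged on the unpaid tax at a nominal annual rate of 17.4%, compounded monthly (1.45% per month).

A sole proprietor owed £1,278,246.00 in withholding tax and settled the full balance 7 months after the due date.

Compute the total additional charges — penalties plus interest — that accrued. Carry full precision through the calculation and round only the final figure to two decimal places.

£381,586.49

Penalty, months 1–2: 2 × 1.5% × £1,278,246.00 = £38,347.38
Penalty, months 3–7: 5 × 3.25% × £1,278,246.00 = £207,714.98…
Interest: £1,278,246.00 × ((1 + 0.0145)^7 − 1) = £1,278,246.00 × 0.1060235… = £135,524.1309…
Penalties + interest = £246,062.3550 + £135,524.1309… = £381,586.49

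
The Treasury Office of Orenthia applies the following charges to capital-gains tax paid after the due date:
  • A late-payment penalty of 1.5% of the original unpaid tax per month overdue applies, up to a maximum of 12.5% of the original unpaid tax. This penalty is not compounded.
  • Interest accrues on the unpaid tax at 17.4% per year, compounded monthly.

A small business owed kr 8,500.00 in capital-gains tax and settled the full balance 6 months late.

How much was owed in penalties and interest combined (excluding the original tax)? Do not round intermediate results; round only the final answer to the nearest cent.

kr 1,531.83

Penalty: 6 × 1.5% × kr 8,500.00 = kr 765.00 (below the 12.5% cap of kr 1,062.50)
Interest (17.4%/yr ÷ 12 = 1.45%/month): kr 8,500.00 × ((1 + 0.0145)^6 − 1) = kr 766.8308…
Penalties + interest = kr 765.0000 + kr 766.8308… = kr 1,531.83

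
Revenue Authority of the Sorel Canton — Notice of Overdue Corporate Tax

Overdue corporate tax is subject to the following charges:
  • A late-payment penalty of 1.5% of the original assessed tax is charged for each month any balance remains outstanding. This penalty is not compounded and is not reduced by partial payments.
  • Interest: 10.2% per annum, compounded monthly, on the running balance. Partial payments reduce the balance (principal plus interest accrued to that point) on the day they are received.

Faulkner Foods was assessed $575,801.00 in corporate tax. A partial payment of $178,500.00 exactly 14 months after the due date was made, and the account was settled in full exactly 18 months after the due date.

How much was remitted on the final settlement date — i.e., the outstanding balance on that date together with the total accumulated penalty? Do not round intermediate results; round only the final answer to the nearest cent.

Monthly rate = 10.2% ÷ 12 = 0.85%
Balance at month 14: $575,801.0000 × (1 + 0.0085)^14 = $648,238.8426…
After $178,500.00 payment: $648,238.8426… − $178,500.00 = $469,738.8426…
Balance at month 18: $469,738.8426… × (1 + 0.0085)^4 = $485,914.7514…
Penalty: 18 × 1.5% × $575,801.00 = $155,466.27
Final settlement = outstanding balance + penalty = $485,914.7514… + $155,466.27 = $641,381.02

$641,381.02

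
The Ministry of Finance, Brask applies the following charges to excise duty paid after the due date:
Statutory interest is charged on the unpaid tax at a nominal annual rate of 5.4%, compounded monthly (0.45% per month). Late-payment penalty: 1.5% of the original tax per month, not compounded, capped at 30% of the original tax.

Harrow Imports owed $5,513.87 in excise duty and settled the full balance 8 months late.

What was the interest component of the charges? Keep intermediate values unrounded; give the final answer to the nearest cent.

Interest: $5,513.87 × ((1 + 0.0045)^8 − 1) = $5,513.87 × 0.0365721… = $201.6540…

$201.65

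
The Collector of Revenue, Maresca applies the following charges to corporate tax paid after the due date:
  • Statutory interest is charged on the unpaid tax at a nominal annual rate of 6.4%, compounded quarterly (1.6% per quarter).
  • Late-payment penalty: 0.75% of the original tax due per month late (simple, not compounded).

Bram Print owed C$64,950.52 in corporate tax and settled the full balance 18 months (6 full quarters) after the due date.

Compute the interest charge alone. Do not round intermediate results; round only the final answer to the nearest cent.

Interest: C$64,950.52 × ((1 + 0.016)^6 − 1) = C$64,950.52 × 0.0999229… = C$6,490.0449…

C$6,490.04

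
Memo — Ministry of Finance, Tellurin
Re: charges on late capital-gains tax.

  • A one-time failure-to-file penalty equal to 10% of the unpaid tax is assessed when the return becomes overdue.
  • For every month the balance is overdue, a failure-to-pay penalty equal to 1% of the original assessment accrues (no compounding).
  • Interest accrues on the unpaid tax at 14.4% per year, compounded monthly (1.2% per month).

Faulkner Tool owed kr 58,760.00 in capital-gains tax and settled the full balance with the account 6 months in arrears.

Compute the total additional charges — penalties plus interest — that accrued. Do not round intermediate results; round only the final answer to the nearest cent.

kr 13,761.29

Failure-to-file penalty: 10% × kr 58,760.00 = kr 5,876.00
Failure-to-pay penalty: 6 × 1% × kr 58,760.00 = kr 3,525.60
Interest: kr 58,760.00 × ((1 + 0.012)^6 − 1) = kr 58,760.00 × 0.0741949… = kr 4,359.6907…
Penalties + interest = kr 9,401.6000 + kr 4,359.6907… = kr 13,761.29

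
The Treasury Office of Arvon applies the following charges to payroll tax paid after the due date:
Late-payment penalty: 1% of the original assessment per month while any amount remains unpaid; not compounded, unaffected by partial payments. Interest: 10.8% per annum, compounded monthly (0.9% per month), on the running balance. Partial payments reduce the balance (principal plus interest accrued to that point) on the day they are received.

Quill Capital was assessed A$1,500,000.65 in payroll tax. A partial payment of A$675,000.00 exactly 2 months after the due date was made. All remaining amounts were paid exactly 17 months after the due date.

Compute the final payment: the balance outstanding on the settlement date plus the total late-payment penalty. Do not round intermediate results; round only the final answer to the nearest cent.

Balance at month 2: A$1,500,000.6500 × (1 + 0.009)^2 = A$1,527,122.1618…
After A$675,000.00 payment: A$1,527,122.1618… − A$675,000.00 = A$852,122.1618…
Balance at month 17: A$852,122.1618… × (1 + 0.009)^15 = A$974,696.3820…
Penalty: 17 × 1% × A$1,500,000.65 = A$255,000.11…
Final settlement = outstanding balance + penalty = A$974,696.3820… + A$255,000.11… = A$1,229,696.49

A$1,229,696.49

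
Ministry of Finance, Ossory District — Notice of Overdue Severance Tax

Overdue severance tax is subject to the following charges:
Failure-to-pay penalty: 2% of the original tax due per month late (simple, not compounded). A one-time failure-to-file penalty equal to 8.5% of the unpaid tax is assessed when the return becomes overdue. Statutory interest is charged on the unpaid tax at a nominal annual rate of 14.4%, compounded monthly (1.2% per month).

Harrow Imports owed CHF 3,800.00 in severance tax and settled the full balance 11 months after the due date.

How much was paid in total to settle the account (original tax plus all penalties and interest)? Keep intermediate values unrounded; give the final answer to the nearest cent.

Failure-to-file penalty: 8.5% × CHF 3,800.00 = CHF 323.00
Failure-to-pay penalty = 2% × CHF 3,800.00 × 11 mo = CHF 836.00
Interest: CHF 3,800.00 × ((1 + 0.012)^11 − 1) = CHF 3,800.00 × 0.1402121… = CHF 532.8059…
Total = CHF 3,800.00 + CHF 1,159.0000 + CHF 532.8059… = CHF 5,491.81

CHF 5,491.81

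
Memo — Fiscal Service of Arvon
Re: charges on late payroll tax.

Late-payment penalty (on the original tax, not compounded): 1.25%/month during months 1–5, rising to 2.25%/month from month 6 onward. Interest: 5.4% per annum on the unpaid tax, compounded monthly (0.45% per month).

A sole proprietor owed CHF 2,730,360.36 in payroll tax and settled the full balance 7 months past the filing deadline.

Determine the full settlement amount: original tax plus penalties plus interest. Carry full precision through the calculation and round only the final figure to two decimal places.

Penalty, months 1–5: 5 × 1.25% × CHF 2,730,360.36 = CHF 170,647.52…
Penalty, months 6–7: 2 × 2.25% × CHF 2,730,360.36 = CHF 122,866.22…
Interest: CHF 2,730,360.36 × ((1 + 0.0045)^7 − 1) = CHF 2,730,360.36 × 0.0319285… = CHF 87,176.1845…
Total = CHF 2,730,360.36 + CHF 293,513.7387 + CHF 87,176.1845… = CHF 3,111,050.28

CHF 3,111,050.28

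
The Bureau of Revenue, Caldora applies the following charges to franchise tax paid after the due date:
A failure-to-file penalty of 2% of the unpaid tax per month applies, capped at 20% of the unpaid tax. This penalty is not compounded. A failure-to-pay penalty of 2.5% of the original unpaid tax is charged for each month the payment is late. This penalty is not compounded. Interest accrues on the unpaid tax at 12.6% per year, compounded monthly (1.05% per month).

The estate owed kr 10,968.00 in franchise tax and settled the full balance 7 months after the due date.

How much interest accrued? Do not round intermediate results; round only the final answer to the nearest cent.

Interest: kr 10,968.00 × ((1 + 0.0105)^7 − 1) = kr 10,968.00 × 0.0758562… = kr 831.9907…

kr 831.99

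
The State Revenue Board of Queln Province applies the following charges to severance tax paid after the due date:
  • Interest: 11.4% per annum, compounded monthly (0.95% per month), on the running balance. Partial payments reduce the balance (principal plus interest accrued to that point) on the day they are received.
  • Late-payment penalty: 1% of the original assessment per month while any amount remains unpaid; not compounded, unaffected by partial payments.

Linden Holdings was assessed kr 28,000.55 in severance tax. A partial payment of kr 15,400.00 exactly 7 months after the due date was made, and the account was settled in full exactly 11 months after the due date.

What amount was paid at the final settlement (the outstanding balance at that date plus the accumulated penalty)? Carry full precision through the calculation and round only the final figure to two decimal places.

kr 18,156.10

Balance at month 7: kr 28,000.5500 × (1 + 0.0095)^7 = kr 29,916.5029…
After kr 15,400.00 payment: kr 29,916.5029… − kr 15,400.00 = kr 14,516.5029…
Balance at month 11: kr 14,516.5029… × (1 + 0.0095)^4 = kr 15,076.0406…
Penalty: 11 × 1% × kr 28,000.55 = kr 3,080.06…
Final settlement = outstanding balance + penalty = kr 15,076.0406… + kr 3,080.06… = kr 18,156.10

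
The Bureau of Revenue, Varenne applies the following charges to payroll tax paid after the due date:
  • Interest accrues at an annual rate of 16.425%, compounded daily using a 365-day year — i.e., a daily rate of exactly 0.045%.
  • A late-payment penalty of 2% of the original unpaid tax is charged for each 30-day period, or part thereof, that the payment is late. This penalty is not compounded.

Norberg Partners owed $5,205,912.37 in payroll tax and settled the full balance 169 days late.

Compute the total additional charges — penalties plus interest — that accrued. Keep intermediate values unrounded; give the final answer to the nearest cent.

Penalty periods: ⌈169/30⌉ = 6; penalty = 6 × 2% × $5,205,912.37 = $624,709.48…
Interest: $5,205,912.37 × ((1 + 0.00045)^169 − 1) = $5,205,912.37 × 0.07899807… = $411,257.0090…
Penalties + interest = $624,709.4844 + $411,257.0090… = $1,035,966.49

$1,035,966.49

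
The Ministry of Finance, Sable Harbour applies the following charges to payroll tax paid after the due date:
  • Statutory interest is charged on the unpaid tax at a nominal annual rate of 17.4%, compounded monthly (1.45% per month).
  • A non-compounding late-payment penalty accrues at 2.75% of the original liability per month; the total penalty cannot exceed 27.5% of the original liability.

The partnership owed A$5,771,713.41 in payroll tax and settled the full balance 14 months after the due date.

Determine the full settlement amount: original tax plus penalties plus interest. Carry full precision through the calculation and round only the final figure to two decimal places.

A$8,647,689.00

Penalty (uncapped): 14 × 2.75% × A$5,771,713.41 = A$2,222,109.66…; cap = 27.5% × A$5,771,713.41 = A$1,587,221.19… → penalty = A$1,587,221.19…
Interest: A$5,771,713.41 × ((1 + 0.0145)^14 − 1) = A$5,771,713.41 × 0.2232880… = A$1,288,754.4038…
Total = A$5,771,713.41 + A$1,587,221.1878… + A$1,288,754.4038… = A$8,647,689.00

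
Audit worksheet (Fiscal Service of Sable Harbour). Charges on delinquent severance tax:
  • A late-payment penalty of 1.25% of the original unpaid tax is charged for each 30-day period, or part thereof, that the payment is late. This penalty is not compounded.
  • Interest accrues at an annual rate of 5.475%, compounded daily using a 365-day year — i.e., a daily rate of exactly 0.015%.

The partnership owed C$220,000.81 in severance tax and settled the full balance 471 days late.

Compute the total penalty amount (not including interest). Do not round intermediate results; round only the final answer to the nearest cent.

Penalty periods: ⌈471/30⌉ = 16; penalty = 16 × 1.25% × C$220,000.81 = C$44,000.16…

C$44,000.16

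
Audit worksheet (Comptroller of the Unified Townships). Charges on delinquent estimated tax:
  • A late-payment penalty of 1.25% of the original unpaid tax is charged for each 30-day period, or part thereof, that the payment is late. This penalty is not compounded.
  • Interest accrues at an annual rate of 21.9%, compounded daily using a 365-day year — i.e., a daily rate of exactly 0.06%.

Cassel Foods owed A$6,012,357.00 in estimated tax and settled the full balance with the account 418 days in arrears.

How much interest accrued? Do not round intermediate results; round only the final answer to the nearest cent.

A$1,713,259.62

Interest: A$6,012,357.00 × ((1 + 0.0006)^418 − 1) = A$6,012,357.00 × 0.28495640… = A$1,713,259.6238…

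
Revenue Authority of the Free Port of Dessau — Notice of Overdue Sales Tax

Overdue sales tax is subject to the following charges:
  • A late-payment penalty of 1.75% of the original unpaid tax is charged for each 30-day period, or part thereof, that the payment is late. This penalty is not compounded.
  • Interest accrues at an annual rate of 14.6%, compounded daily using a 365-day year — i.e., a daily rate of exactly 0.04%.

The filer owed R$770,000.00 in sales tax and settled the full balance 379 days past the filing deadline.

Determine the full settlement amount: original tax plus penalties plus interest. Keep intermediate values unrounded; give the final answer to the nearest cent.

Penalty periods: ⌈379/30⌉ = 13; penalty = 13 × 1.75% × R$770,000.00 = R$175,175.00
Interest: R$770,000.00 × ((1 + 0.0004)^379 − 1) = R$770,000.00 × 0.16365939… = R$126,017.7320…
Total = R$770,000.00 + R$175,175.0000 + R$126,017.7320… = R$1,071,192.73

R$1,071,192.73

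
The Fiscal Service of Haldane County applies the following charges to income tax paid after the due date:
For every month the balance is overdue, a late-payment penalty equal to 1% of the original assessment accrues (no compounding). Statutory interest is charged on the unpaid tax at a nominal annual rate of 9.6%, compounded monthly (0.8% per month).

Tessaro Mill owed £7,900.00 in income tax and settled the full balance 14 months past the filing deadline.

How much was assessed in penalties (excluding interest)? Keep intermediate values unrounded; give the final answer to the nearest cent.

Late-payment penalty: 14 × 1% × £7,900.00 = £1,106.00

£1,106.00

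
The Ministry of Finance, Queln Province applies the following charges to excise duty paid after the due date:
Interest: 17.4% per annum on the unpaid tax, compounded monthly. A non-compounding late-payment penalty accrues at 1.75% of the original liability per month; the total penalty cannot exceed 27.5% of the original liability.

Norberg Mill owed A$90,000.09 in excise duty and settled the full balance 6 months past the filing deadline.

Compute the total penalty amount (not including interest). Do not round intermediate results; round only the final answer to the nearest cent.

A$9,450.01

Penalty: 6 × 1.75% × A$90,000.09 = A$9,450.01… (below the 27.5% cap of A$24,750.02…)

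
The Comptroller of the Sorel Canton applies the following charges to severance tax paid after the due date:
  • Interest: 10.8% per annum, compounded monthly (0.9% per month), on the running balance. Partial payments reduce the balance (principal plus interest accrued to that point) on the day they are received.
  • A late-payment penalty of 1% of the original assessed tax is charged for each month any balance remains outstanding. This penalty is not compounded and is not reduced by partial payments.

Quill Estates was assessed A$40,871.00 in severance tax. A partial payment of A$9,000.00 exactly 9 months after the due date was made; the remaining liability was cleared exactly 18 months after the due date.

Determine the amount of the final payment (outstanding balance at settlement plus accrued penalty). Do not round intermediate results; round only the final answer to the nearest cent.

A$45,624.75

Balance at month 9: A$40,871.0000 × (1 + 0.009)^9 = A$44,303.2677…
After A$9,000.00 payment: A$44,303.2677… − A$9,000.00 = A$35,303.2677…
Balance at month 18: A$35,303.2677… × (1 + 0.009)^9 = A$38,267.9680…
Penalty: 18 × 1% × A$40,871.00 = A$7,356.78
Final settlement = outstanding balance + penalty = A$38,267.9680… + A$7,356.78 = A$45,624.75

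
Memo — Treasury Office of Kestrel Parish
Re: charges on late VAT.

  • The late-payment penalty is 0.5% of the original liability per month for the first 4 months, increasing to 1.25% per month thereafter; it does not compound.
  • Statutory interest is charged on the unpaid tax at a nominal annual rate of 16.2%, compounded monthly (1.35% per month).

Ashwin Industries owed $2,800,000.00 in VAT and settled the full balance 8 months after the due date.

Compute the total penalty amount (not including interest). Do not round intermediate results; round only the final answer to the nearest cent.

Penalty, months 1–4: 4 × 0.5% × $2,800,000.00 = $56,000.00
Penalty, months 5–8: 4 × 1.25% × $2,800,000.00 = $140,000.00
Total penalty = $56,000.00 + $140,000.00 = $196,000.00

$196,000.00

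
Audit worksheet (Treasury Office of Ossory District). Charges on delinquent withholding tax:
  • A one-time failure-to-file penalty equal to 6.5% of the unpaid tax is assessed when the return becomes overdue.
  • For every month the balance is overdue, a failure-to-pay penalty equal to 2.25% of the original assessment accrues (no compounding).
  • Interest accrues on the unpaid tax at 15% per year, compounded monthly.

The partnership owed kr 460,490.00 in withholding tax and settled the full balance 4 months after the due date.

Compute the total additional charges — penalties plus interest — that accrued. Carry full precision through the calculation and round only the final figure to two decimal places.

kr 94,835.77

Failure-to-file penalty: 6.5% × kr 460,490.00 = kr 29,931.85
Failure-to-pay penalty = 2.25% × kr 460,490.00 × 4 mo = kr 41,444.10
Interest (15%/yr ÷ 12 = 1.25%/month): kr 460,490.00 × ((1 + 0.0125)^4 − 1) = kr 23,459.8182…
Penalties + interest = kr 71,375.9500 + kr 23,459.8182… = kr 94,835.77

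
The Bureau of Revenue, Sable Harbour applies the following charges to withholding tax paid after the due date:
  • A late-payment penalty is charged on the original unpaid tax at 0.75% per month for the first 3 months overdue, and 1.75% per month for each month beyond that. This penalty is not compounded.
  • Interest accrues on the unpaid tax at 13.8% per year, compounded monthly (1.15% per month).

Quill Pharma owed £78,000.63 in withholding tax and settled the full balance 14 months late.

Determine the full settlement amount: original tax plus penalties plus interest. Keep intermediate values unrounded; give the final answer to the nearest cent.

£108,312.16

Penalty, months 1–3: 3 × 0.75% × £78,000.63 = £1,755.01…
Penalty, months 4–14: 11 × 1.75% × £78,000.63 = £15,015.12…
Interest: £78,000.63 × ((1 + 0.0115)^14 − 1) = £78,000.63 × 0.1736063… = £13,541.3981…
Total = £78,000.63 + £16,770.1355… + £13,541.3981… = £108,312.16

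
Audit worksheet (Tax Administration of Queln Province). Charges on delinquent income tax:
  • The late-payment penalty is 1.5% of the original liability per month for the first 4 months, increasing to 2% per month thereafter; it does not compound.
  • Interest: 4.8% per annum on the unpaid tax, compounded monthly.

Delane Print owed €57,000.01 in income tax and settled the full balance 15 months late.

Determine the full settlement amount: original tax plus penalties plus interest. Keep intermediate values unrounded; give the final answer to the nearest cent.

Penalty, months 1–4: 4 × 1.5% × €57,000.01 = €3,420.00…
Penalty, months 5–15: 11 × 2% × €57,000.01 = €12,540.00…
Interest (4.8%/yr ÷ 12 = 0.4%/month): €57,000.01 × ((1 + 0.004)^15 − 1) = €3,517.4406…
Total = €57,000.01 + €15,960.0028 + €3,517.4406… = €76,477.45

€76,477.45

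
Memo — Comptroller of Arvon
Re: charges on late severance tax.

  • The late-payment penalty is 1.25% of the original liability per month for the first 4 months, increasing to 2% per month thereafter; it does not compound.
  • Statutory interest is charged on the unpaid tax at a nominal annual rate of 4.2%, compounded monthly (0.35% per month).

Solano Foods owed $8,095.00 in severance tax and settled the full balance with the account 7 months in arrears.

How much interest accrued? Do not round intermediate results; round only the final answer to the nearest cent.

$200.42

Interest: $8,095.00 × ((1 + 0.0035)^7 − 1) = $8,095.00 × 0.0247588… = $200.4221…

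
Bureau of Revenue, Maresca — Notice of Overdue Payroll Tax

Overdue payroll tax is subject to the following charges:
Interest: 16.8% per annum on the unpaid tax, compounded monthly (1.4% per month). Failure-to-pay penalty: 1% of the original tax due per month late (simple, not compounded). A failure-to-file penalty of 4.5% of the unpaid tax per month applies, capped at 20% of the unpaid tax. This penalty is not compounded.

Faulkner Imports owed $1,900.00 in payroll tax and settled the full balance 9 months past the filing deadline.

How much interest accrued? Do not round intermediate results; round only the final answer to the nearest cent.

Interest: $1,900.00 × ((1 + 0.014)^9 − 1) = $1,900.00 × 0.1332914… = $253.2537…

$253.25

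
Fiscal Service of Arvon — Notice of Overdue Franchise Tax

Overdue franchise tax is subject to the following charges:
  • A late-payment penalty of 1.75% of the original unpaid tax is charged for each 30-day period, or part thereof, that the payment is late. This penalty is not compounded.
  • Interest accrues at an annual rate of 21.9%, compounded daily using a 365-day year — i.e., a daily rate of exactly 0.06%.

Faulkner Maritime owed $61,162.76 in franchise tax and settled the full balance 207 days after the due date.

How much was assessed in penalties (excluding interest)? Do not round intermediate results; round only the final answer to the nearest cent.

$7,492.44

Penalty periods: ⌈207/30⌉ = 7; penalty = 7 × 1.75% × $61,162.76 = $7,492.44…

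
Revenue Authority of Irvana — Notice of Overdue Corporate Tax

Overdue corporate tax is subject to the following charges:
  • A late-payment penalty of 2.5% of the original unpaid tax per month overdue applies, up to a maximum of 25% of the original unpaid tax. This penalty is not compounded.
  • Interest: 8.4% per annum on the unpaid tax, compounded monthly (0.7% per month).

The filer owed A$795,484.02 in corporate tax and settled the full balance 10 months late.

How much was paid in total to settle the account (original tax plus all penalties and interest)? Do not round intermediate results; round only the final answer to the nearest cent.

Penalty (uncapped): 10 × 2.5% × A$795,484.02 = A$198,871.01…; cap = 25% × A$795,484.02 = A$198,871.01… → penalty = A$198,871.01…
Interest: A$795,484.02 × ((1 + 0.007)^10 − 1) = A$795,484.02 × 0.0722467… = A$57,471.0703…
Total = A$795,484.02 + A$198,871.0050 + A$57,471.0703… = A$1,051,826.10

A$1,051,826.10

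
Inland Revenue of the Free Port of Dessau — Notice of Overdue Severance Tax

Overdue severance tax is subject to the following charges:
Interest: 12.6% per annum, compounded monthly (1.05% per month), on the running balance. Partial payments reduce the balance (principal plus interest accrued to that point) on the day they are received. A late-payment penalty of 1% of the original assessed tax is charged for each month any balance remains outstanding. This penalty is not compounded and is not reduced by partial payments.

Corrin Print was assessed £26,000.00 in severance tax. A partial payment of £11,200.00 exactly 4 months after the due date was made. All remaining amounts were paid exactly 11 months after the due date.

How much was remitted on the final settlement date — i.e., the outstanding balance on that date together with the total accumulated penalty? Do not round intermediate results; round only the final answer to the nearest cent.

£19,976.14

Balance at month 4: £26,000.0000 × (1 + 0.0105)^4 = £27,109.3197…
After £11,200.00 payment: £27,109.3197… − £11,200.00 = £15,909.3197…
Balance at month 11: £15,909.3197… × (1 + 0.0105)^7 = £17,116.1402…
Penalty: 11 × 1% × £26,000.00 = £2,860.00
Final settlement = outstanding balance + penalty = £17,116.1402… + £2,860.00 = £19,976.14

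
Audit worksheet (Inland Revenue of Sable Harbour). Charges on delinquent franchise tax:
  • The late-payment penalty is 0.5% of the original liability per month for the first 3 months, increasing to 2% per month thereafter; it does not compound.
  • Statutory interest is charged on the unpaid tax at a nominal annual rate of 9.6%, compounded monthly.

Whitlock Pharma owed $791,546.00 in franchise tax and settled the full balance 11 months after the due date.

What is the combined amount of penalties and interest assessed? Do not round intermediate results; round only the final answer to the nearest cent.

$211,030.79

Penalty, months 1–3: 3 × 0.5% × $791,546.00 = $11,873.19
Penalty, months 4–11: 8 × 2% × $791,546.00 = $126,647.36
Interest (9.6%/yr ÷ 12 = 0.8%/month): $791,546.00 × ((1 + 0.008)^11 − 1) = $72,510.2417…
Penalties + interest = $138,520.5500 + $72,510.2417… = $211,030.79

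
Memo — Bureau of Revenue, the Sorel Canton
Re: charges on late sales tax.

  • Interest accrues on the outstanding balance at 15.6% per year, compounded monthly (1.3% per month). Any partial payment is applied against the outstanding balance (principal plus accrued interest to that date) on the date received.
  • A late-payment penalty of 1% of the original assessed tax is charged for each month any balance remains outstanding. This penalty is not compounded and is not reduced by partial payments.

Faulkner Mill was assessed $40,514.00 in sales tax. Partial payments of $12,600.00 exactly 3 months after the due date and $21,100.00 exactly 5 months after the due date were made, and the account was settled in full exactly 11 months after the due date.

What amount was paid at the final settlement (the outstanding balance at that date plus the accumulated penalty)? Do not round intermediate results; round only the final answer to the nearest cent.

$14,383.87

Balance at month 3: $40,514.0000 × (1 + 0.013)^3 = $42,114.6756…
After $12,600.00 payment: $42,114.6756… − $12,600.00 = $29,514.6756…
Balance at month 5: $29,514.6756… × (1 + 0.013)^2 = $30,287.0452…
After $21,100.00 payment: $30,287.0452… − $21,100.00 = $9,187.0452…
Balance at month 11: $9,187.0452… × (1 + 0.013)^6 = $9,927.3315…
Penalty: 11 × 1% × $40,514.00 = $4,456.54
Final settlement = outstanding balance + penalty = $9,927.3315… + $4,456.54 = $14,383.87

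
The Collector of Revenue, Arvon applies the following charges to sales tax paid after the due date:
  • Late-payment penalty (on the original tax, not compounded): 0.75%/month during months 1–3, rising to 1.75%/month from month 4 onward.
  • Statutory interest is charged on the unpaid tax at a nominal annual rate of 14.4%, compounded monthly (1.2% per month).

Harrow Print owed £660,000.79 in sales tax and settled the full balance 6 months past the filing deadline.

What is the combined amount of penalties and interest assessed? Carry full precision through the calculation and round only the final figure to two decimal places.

Penalty, months 1–3: 3 × 0.75% × £660,000.79 = £14,850.02…
Penalty, months 4–6: 3 × 1.75% × £660,000.79 = £34,650.04…
Interest: £660,000.79 × ((1 + 0.012)^6 − 1) = £660,000.79 × 0.0741949… = £48,968.6745…
Penalties + interest = £49,500.0593… + £48,968.6745… = £98,468.73

£98,468.73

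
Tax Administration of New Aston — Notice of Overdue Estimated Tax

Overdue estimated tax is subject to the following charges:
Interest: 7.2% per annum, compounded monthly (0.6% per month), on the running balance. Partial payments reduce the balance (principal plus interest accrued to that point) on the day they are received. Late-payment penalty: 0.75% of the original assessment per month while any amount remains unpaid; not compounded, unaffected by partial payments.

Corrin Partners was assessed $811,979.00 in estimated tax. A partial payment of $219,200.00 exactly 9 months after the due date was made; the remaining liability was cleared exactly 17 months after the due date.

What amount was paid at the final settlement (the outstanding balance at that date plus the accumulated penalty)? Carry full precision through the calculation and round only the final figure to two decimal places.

$772,480.21

Balance at month 9: $811,979.0000 × (1 + 0.006)^9 = $856,893.0567…
After $219,200.00 payment: $856,893.0567… − $219,200.00 = $637,693.0567…
Balance at month 17: $637,693.0567… × (1 + 0.006)^8 = $668,952.8897…
Penalty: 17 × 0.75% × $811,979.00 = $103,527.32…
Final settlement = outstanding balance + penalty = $668,952.8897… + $103,527.32… = $772,480.21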